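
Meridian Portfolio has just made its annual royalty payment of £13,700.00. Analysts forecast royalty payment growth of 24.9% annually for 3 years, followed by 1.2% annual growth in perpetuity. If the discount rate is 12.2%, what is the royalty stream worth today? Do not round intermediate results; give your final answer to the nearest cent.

£224993.24

D_1 = 17111.30000
D_2 = 21372.01370
D_3 = 26693.64511
Terminal value at year 3: TV = D_3×(1+g_2)/(r−g_2) = 27013.96885/0.11 = 245581.53502
P_0 = D_1/(1+r)^1 + D_2/(1+r)^2 + D_3/(1+r)^3 + TV/(1+r)^3
    = 15250.71301 + 16976.95236 + 18898.58601 + 173866.99129 = 224993.24268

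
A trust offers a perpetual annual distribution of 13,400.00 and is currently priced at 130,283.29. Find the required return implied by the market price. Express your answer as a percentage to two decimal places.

P = C/r ⇒ r = C/P = 13,400.00/130,283.29 = 0.102853

10.29%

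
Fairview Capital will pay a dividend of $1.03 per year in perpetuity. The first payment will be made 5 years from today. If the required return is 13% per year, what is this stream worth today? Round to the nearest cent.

$4.86

Value at end of year 4: C / r = $1.03 / 0.13 = $7.9231
Discount to today: PV = $7.9231 / (1 + 0.13)^4 = $7.9231 / 1.630474 = $4.86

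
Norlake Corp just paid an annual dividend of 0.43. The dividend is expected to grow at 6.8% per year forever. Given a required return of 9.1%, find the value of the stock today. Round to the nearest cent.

19.97

D₁ = D₀ × (1 + g) = 0.43 × 1.068 = 0.4592
Growing perpetuity: P = D₁ / (r − g) = 0.4592 / (0.091 − 0.068) = 19.97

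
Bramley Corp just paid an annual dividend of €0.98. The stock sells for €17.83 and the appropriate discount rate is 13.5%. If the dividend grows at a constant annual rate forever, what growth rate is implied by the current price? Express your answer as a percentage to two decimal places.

P = D₀(1+g)/(r−g) ⇒ P(r−g) = D₀(1+g) ⇒ g(P+D₀) = P·r − D₀
g = (P·r − D₀)/(P + D₀) = (€17.83×0.135 − €0.98) / (€17.83 + €0.98) = 0.075867

7.59%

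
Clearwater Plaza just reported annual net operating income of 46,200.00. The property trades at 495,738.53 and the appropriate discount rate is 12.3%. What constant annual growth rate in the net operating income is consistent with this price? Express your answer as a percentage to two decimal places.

P = D₀(1+g)/(r−g) ⇒ P(r−g) = D₀(1+g) ⇒ g(P+D₀) = P·r − D₀
g = (P·r − D₀)/(P + D₀) = (495,738.53×0.123 − 46,200.00) / (495,738.53 + 46,200.00) = 0.027265

2.73%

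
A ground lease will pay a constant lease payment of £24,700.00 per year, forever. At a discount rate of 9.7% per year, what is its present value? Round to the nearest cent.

£254639.18

Level perpetuity: PV = C / r = £24,700.00 / 0.097 = £254,639.18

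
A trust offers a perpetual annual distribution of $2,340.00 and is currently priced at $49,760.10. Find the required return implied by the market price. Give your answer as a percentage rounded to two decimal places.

4.70%

P = C/r ⇒ r = C/P = $2,340.00/$49,760.10 = 0.047026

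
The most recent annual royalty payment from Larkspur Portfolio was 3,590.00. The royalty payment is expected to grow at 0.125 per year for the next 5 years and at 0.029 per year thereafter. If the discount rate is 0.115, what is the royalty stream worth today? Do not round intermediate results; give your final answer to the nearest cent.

D_1 = 4038.75000
D_2 = 4543.59375
D_3 = 5111.54297
D_4 = 5750.48584
D_5 = 6469.29657
Terminal value at year 5: TV = D_5×(1+g_2)/(r−g_2) = 6656.90617/0.086 = 77405.88570
P_0 = D_1/(1+r)^1 + D_2/(1+r)^2 + D_3/(1+r)^3 + D_4/(1+r)^4 + D_5/(1+r)^5 + TV/(1+r)^5
    = 3622.19731 + 3654.68338 + 3687.46081 + 3720.53221 + 3753.90021 + 44915.85255 = 63354.62648

63354.63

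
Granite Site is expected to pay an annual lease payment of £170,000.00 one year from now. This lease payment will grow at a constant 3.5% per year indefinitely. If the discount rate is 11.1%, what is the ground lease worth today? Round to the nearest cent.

Growing perpetuity: P = D₁ / (r − g) = £170,000.0000 / (0.111 − 0.035) = £2,236,842.11

£2236842.11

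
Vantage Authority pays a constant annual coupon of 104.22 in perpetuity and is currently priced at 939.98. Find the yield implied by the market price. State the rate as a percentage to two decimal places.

11.09%

P = C/r ⇒ r = C/P = 104.22/939.98 = 0.110875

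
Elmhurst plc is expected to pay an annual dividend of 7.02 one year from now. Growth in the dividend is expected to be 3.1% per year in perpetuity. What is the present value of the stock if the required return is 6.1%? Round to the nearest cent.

Growing perpetuity: P = D₁ / (r − g) = 7.0200 / (0.061 − 0.031) = 234.00

234.00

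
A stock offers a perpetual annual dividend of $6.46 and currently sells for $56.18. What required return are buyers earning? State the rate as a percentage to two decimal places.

P = C/r ⇒ r = C/P = $6.46/$56.18 = 0.114988

11.50%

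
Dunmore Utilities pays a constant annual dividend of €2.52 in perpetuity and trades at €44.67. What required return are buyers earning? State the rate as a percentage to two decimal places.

5.64%

P = C/r ⇒ r = C/P = €2.52/€44.67 = 0.056414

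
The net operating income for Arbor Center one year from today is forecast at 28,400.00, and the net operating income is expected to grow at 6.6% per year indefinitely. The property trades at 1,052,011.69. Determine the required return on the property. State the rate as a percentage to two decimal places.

9.30%

P = D₁/(r − g) ⇒ r = D₁/P + g = 28,400.0000/1,052,011.69 + 0.066 = 0.026996 + 0.066 = 0.092996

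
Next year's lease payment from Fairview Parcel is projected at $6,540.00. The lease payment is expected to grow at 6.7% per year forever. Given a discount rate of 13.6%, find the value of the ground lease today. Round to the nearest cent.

$94782.61

Growing perpetuity: P = D₁ / (r − g) = $6,540.0000 / (0.136 − 0.067) = $94,782.61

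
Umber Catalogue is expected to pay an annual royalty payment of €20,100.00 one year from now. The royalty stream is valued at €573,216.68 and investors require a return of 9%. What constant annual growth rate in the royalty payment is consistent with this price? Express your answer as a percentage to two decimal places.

P = D₁/(r−g) ⇒ g = r − D₁/P = 0.09 − €20,100.00/€573,216.68 = 0.054935

5.49%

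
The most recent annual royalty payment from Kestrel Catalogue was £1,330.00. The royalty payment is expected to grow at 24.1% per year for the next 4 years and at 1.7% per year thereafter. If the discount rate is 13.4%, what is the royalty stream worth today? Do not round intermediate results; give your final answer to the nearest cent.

£23280.46

D_1 = 1650.53000
D_2 = 2048.30773
D_3 = 2541.94989
D_4 = 3154.55982
Terminal value at year 4: TV = D_4×(1+g_2)/(r−g_2) = 3208.18733/0.117 = 27420.40456
P_0 = D_1/(1+r)^1 + D_2/(1+r)^2 + D_3/(1+r)^3 + D_4/(1+r)^4 + TV/(1+r)^4
    = 1455.49383 + 1592.82878 + 1743.12215 + 1907.59664 + 16581.41694 = 23280.45835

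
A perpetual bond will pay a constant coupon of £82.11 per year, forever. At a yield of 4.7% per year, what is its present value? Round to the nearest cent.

Level perpetuity: PV = C / r = £82.11 / 0.047 = £1,747.02

£1747.02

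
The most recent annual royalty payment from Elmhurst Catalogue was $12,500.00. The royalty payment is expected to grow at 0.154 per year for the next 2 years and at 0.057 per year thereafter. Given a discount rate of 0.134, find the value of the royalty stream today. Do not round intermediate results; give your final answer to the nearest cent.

D_1 = 14425.00000
D_2 = 16646.45000
Terminal value at year 2: TV = D_2×(1+g_2)/(r−g_2) = 17595.29765/0.077 = 228510.35909
P_0 = D_1/(1+r)^1 + D_2/(1+r)^2 + TV/(1+r)^2
    = 12720.45855 + 12944.80527 + 177696.87228 = 203362.13610

$203362.14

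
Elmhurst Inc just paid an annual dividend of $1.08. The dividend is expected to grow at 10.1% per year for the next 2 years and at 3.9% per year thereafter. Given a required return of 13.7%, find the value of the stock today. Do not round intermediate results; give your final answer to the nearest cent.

$12.80

D_1 = 1.18908
D_2 = 1.30918
Terminal value at year 2: TV = D_2×(1+g_2)/(r−g_2) = 1.36023/0.098 = 13.87995
P_0 = D_1/(1+r)^1 + D_2/(1+r)^2 + TV/(1+r)^2
    = 1.04580 + 1.01269 + 10.73660 = 12.79510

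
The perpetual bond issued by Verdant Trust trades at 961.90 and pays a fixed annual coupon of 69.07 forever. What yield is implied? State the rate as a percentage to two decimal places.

7.18%

P = C/r ⇒ r = C/P = 69.07/961.90 = 0.071806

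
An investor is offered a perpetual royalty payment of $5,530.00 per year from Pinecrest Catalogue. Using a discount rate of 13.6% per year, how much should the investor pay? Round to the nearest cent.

Level perpetuity: PV = C / r = $5,530.00 / 0.136 = $40,661.76

$40661.76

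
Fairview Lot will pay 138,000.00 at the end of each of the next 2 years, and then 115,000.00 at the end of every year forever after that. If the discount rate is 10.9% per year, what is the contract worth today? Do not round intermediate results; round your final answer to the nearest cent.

1094486.27

PV of 2-year annuity: 138,000.00 × [1 − (1+0.109)^−2] / 0.109 = 236642.40687
Perpetuity value at year 2: 115,000.00 / 0.109 = 1055045.87156
PV of perpetuity: 1055045.87156 / (1+0.109)^2 = 857843.86584
Total PV = 236642.40687 + 857843.86584 = 1094486.27270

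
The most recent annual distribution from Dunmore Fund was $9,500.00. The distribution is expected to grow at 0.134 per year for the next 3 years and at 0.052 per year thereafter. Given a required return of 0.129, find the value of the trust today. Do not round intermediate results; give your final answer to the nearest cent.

$160277.47

D_1 = 10773.00000
D_2 = 12216.58200
D_3 = 13853.60399
Terminal value at year 3: TV = D_3×(1+g_2)/(r−g_2) = 14573.99140/0.077 = 189272.61552
P_0 = D_1/(1+r)^1 + D_2/(1+r)^2 + D_3/(1+r)^3 + TV/(1+r)^3
    = 9542.07263 + 9584.33159 + 9626.77770 + 131524.28751 = 160277.46943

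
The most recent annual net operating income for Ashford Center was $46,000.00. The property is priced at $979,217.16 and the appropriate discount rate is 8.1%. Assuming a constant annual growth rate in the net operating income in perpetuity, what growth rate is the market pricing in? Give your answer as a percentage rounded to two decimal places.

3.25%

P = D₀(1+g)/(r−g) ⇒ P(r−g) = D₀(1+g) ⇒ g(P+D₀) = P·r − D₀
g = (P·r − D₀)/(P + D₀) = ($979,217.16×0.081 − $46,000.00) / ($979,217.16 + $46,000.00) = 0.032497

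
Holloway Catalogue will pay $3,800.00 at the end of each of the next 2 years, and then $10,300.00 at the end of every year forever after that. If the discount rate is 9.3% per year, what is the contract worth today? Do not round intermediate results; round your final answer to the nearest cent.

$99364.82

PV of 2-year annuity: $3,800.00 × [1 − (1+0.093)^−2] / 0.093 = 6657.52033
Perpetuity value at year 2: $10,300.00 / 0.093 = 110752.68817
PV of perpetuity: 110752.68817 / (1+0.093)^2 = 92707.30413
Total PV = 6657.52033 + 92707.30413 = 99364.82446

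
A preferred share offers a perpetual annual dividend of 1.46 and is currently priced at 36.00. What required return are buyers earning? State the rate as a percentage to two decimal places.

4.06%

P = C/r ⇒ r = C/P = 1.46/36.00 = 0.040556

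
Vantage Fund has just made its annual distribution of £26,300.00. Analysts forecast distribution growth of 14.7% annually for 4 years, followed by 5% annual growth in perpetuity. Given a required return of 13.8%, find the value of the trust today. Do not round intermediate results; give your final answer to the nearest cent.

£431148.79

D_1 = 30166.10000
D_2 = 34600.51670
D_3 = 39686.79265
D_4 = 45520.75118
Terminal value at year 4: TV = D_4×(1+g_2)/(r−g_2) = 47796.78873/0.088 = 543145.32652
P_0 = D_1/(1+r)^1 + D_2/(1+r)^2 + D_3/(1+r)^3 + D_4/(1+r)^4 + TV/(1+r)^4
    = 26507.99649 + 26717.63793 + 26928.93735 + 27141.90786 + 323852.30971 = 431148.78934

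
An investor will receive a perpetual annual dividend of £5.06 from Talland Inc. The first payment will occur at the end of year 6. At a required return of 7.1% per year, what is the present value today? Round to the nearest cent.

£50.58

Value at end of year 5: C / r = £5.06 / 0.071 = £71.2676
Discount to today: PV = £71.2676 / (1 + 0.071)^5 = £71.2676 / 1.409118 = £50.58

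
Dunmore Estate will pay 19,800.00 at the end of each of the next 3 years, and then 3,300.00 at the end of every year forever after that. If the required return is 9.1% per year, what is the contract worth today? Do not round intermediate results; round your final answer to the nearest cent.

77955.77

PV of 3-year annuity: 19,800.00 × [1 − (1+0.091)^−3] / 0.091 = 50030.44460
Perpetuity value at year 3: 3,300.00 / 0.091 = 36263.73626
PV of perpetuity: 36263.73626 / (1+0.091)^3 = 27925.32883
Total PV = 50030.44460 + 27925.32883 = 77955.77343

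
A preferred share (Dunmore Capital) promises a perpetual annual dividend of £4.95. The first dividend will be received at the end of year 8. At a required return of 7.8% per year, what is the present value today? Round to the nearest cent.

£37.51

Value at end of year 7: C / r = £4.95 / 0.078 = £63.4615
Discount to today: PV = £63.4615 / (1 + 0.078)^7 = £63.4615 / 1.691731 = £37.51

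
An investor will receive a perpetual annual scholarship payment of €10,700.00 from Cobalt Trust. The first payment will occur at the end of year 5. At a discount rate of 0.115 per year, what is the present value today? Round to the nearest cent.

Value at end of year 4: C / r = €10,700.00 / 0.115 = €93,043.4783
Discount to today: PV = €93,043.4783 / (1 + 0.115)^4 = €93,043.4783 / 1.545608 = €60,198.61

€60198.61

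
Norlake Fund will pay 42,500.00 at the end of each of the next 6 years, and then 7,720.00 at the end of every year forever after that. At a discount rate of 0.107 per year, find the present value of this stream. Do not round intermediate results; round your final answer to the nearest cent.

PV of 6-year annuity: 42,500.00 × [1 − (1+0.107)^−6] / 0.107 = 181362.47657
Perpetuity value at year 6: 7,720.00 / 0.107 = 72149.53271
PV of perpetuity: 72149.53271 / (1+0.107)^6 = 39205.57226
Total PV = 181362.47657 + 39205.57226 = 220568.04883

220568.05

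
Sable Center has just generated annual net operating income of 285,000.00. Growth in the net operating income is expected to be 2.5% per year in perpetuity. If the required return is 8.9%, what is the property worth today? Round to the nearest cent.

4564453.13

D₁ = D₀ × (1 + g) = 285,000.00 × 1.025 = 292,125.0000
Growing perpetuity: P = D₁ / (r − g) = 292,125.0000 / (0.089 − 0.025) = 4,564,453.13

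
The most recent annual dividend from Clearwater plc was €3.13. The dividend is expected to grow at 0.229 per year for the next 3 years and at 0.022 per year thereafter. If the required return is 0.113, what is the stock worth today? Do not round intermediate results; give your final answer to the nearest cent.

D_1 = 3.84677
D_2 = 4.72768
D_3 = 5.81032
Terminal value at year 3: TV = D_3×(1+g_2)/(r−g_2) = 5.93815/0.091 = 65.25435
P_0 = D_1/(1+r)^1 + D_2/(1+r)^2 + D_3/(1+r)^3 + TV/(1+r)^3
    = 3.45622 + 3.81643 + 4.21419 + 47.32864 = 58.81548

€58.82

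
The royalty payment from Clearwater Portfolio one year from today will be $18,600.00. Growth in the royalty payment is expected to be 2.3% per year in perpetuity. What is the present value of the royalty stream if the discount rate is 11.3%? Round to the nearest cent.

$206666.67

Growing perpetuity: P = D₁ / (r − g) = $18,600.0000 / (0.113 − 0.023) = $206,666.67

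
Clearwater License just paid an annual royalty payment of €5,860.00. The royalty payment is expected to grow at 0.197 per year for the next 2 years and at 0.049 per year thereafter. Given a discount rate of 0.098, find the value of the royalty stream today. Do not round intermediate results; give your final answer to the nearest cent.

D_1 = 7014.42000
D_2 = 8396.26074
Terminal value at year 2: TV = D_2×(1+g_2)/(r−g_2) = 8807.67752/0.049 = 179748.52074
P_0 = D_1/(1+r)^1 + D_2/(1+r)^2 + TV/(1+r)^2
    = 6388.36066 + 6964.36039 + 149094.16420 = 162446.88525

€162446.89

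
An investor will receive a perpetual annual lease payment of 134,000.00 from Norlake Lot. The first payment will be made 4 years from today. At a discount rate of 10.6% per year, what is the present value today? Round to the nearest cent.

934401.55

Value at end of year 3: C / r = 134,000.00 / 0.106 = 1,264,150.9434
Discount to today: PV = 1,264,150.9434 / (1 + 0.106)^3 = 1,264,150.9434 / 1.352899 = 934,401.55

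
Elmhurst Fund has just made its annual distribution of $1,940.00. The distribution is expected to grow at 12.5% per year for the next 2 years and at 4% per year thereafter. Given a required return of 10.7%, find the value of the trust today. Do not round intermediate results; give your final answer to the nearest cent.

D_1 = 2182.50000
D_2 = 2455.31250
Terminal value at year 2: TV = D_2×(1+g_2)/(r−g_2) = 2553.52500/0.067 = 38112.31343
P_0 = D_1/(1+r)^1 + D_2/(1+r)^2 + TV/(1+r)^2
    = 1971.54472 + 2003.60235 + 31100.69324 = 35075.84031

$35075.84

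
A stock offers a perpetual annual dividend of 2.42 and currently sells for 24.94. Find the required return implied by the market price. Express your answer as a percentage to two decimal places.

P = C/r ⇒ r = C/P = 2.42/24.94 = 0.097033

9.70%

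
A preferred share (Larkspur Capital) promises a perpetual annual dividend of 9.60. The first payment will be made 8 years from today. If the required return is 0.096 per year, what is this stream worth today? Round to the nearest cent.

52.64

Value at end of year 7: C / r = 9.60 / 0.096 = 100.0000
Discount to today: PV = 100.0000 / (1 + 0.096)^7 = 100.0000 / 1.899651 = 52.64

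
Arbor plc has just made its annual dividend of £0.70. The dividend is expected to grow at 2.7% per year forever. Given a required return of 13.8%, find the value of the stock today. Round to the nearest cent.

D₁ = D₀ × (1 + g) = £0.70 × 1.027 = £0.7189
Growing perpetuity: P = D₁ / (r − g) = £0.7189 / (0.138 − 0.027) = £6.48

£6.48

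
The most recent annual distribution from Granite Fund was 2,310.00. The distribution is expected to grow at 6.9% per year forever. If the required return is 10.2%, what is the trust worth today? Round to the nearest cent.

D₁ = D₀ × (1 + g) = 2,310.00 × 1.069 = 2,469.3900
Growing perpetuity: P = D₁ / (r − g) = 2,469.3900 / (0.102 − 0.069) = 74,830.00

74830.00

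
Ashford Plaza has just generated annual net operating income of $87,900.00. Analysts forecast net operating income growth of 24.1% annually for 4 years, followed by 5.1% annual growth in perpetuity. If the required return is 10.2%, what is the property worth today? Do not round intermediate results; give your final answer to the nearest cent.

$3390640.62

D_1 = 109083.90000
D_2 = 135373.11990
D_3 = 167998.04180
D_4 = 208485.56987
Terminal value at year 4: TV = D_4×(1+g_2)/(r−g_2) = 219118.33393/0.051 = 4296437.92024
P_0 = D_1/(1+r)^1 + D_2/(1+r)^2 + D_3/(1+r)^3 + D_4/(1+r)^4 + TV/(1+r)^4
    = 98987.20508 + 111472.88703 + 125533.44175 + 141367.51471 + 2913279.56777 = 3390640.61633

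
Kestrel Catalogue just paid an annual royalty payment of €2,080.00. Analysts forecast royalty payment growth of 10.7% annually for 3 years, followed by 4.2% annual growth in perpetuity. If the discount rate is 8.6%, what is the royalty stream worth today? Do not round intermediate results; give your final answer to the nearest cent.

D_1 = 2302.56000
D_2 = 2548.93392
D_3 = 2821.66985
Terminal value at year 3: TV = D_3×(1+g_2)/(r−g_2) = 2940.17998/0.044 = 66822.27234
P_0 = D_1/(1+r)^1 + D_2/(1+r)^2 + D_3/(1+r)^3 + TV/(1+r)^3
    = 2120.22099 + 2161.21974 + 2203.01128 + 52171.31270 = 58655.76473

€58655.76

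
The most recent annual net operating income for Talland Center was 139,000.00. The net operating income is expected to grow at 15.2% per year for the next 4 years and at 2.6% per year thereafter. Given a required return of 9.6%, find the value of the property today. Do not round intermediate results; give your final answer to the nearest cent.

D_1 = 160128.00000
D_2 = 184467.45600
D_3 = 212506.50931
D_4 = 244807.49873
Terminal value at year 4: TV = D_4×(1+g_2)/(r−g_2) = 251172.49369/0.07 = 3588178.48135
P_0 = D_1/(1+r)^1 + D_2/(1+r)^2 + D_3/(1+r)^3 + D_4/(1+r)^4 + TV/(1+r)^4
    = 146102.18978 + 153567.26517 + 161413.76777 + 169661.18656 + 2486748.24876 = 3117492.65805

3117492.66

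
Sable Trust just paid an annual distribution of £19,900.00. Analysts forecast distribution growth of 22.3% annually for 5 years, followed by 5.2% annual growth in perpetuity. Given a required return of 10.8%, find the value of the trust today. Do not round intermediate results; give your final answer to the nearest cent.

£747628.33

D_1 = 24337.70000
D_2 = 29765.00710
D_3 = 36402.60368
D_4 = 44520.38430
D_5 = 54448.43000
Terminal value at year 5: TV = D_5×(1+g_2)/(r−g_2) = 57279.74836/0.056 = 1022852.64937
P_0 = D_1/(1+r)^1 + D_2/(1+r)^2 + D_3/(1+r)^3 + D_4/(1+r)^4 + D_5/(1+r)^5 + TV/(1+r)^5
    = 21965.43321 + 24245.23901 + 26761.66724 + 29539.27711 + 32605.17681 + 612511.53580 = 747628.32918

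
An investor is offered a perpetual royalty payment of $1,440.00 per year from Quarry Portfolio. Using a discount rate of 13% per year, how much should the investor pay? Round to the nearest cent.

Level perpetuity: PV = C / r = $1,440.00 / 0.13 = $11,076.92

$11076.92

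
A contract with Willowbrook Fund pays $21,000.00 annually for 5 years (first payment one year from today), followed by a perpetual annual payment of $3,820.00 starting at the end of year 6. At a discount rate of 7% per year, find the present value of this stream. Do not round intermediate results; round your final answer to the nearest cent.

$125012.82

PV of 5-year annuity: $21,000.00 × [1 − (1+0.07)^−5] / 0.07 = 86104.14615
Perpetuity value at year 5: $3,820.00 / 0.07 = 54571.42857
PV of perpetuity: 54571.42857 / (1+0.07)^5 = 38908.67437
Total PV = 86104.14615 + 38908.67437 = 125012.82052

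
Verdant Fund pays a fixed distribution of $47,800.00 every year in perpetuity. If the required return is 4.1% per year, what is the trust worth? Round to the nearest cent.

Level perpetuity: PV = C / r = $47,800.00 / 0.041 = $1,165,853.66

$1165853.66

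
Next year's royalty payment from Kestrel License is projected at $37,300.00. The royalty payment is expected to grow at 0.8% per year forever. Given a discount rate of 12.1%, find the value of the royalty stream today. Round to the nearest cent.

Growing perpetuity: P = D₁ / (r − g) = $37,300.0000 / (0.121 − 0.008) = $330,088.50

$330088.50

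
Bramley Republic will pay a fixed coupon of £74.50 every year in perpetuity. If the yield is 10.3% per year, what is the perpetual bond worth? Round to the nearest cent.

£723.30

Level perpetuity: PV = C / r = £74.50 / 0.103 = £723.30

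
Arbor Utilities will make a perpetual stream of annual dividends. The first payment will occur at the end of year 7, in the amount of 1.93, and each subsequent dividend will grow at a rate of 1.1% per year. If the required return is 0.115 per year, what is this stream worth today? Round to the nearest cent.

9.66

Value at end of year 6: C₁ / (r − g) = 1.93 / (0.115 − 0.011) = 18.5577
Discount to today: PV = 18.5577 / (1 + 0.115)^6 = 18.5577 / 1.921539 = 9.66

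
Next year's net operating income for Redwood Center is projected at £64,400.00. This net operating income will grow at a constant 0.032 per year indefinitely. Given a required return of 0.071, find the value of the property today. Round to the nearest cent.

Growing perpetuity: P = D₁ / (r − g) = £64,400.0000 / (0.071 − 0.032) = £1,651,282.05

£1651282.05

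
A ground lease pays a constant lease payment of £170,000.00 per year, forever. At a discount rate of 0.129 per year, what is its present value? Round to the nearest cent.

Level perpetuity: PV = C / r = £170,000.00 / 0.129 = £1,317,829.46

£1317829.46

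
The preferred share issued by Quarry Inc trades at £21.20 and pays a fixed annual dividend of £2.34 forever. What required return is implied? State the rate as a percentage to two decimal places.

11.04%

P = C/r ⇒ r = C/P = £2.34/£21.20 = 0.110377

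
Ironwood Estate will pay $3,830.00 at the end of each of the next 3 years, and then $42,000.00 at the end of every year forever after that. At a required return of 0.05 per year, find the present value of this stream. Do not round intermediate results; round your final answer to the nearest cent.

$736053.62

PV of 3-year annuity: $3,830.00 × [1 − (1+0.05)^−3] / 0.05 = 10430.03995
Perpetuity value at year 3: $42,000.00 / 0.05 = 840000.00000
PV of perpetuity: 840000.00000 / (1+0.05)^3 = 725623.58277
Total PV = 10430.03995 + 725623.58277 = 736053.62272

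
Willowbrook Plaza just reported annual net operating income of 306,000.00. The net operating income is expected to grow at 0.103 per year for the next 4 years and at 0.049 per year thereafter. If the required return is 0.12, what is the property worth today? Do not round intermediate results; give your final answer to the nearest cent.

D_1 = 337518.00000
D_2 = 372282.35400
D_3 = 410627.43646
D_4 = 452922.06242
Terminal value at year 4: TV = D_4×(1+g_2)/(r−g_2) = 475115.24348/0.071 = 6691763.99262
P_0 = D_1/(1+r)^1 + D_2/(1+r)^2 + D_3/(1+r)^3 + D_4/(1+r)^4 + TV/(1+r)^4
    = 301355.35714 + 296781.21333 + 292276.49848 + 287840.15877 + 4252736.99373 = 5430990.22146

5430990.22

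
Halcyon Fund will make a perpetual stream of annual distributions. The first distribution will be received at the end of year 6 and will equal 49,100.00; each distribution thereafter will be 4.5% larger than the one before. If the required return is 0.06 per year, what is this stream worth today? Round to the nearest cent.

Value at end of year 5: C₁ / (r − g) = 49,100.00 / (0.06 − 0.045) = 3,273,333.3333
Discount to today: PV = 3,273,333.3333 / (1 + 0.06)^5 = 3,273,333.3333 / 1.338226 = 2,446,025.09

2446025.09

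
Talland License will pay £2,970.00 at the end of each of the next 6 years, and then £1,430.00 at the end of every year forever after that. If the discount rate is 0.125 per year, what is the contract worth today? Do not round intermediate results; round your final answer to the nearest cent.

£17682.91

PV of 6-year annuity: £2,970.00 × [1 − (1+0.125)^−6] / 0.125 = 12039.90042
Perpetuity value at year 6: £1,430.00 / 0.125 = 11440.00000
PV of perpetuity: 11440.00000 / (1+0.125)^6 = 5643.01091
Total PV = 12039.90042 + 5643.01091 = 17682.91133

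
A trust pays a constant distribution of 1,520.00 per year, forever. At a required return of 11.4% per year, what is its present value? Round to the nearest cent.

Level perpetuity: PV = C / r = 1,520.00 / 0.114 = 13,333.33

13333.33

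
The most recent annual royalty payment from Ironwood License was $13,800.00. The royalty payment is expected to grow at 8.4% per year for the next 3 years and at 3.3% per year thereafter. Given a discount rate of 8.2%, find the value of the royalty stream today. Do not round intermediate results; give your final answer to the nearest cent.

D_1 = 14959.20000
D_2 = 16215.77280
D_3 = 17577.89772
Terminal value at year 3: TV = D_3×(1+g_2)/(r−g_2) = 18157.96834/0.049 = 370570.78244
P_0 = D_1/(1+r)^1 + D_2/(1+r)^2 + D_3/(1+r)^3 + TV/(1+r)^3
    = 13825.50832 + 13851.06379 + 13876.66649 + 292542.78543 = 334096.02403

$334096.02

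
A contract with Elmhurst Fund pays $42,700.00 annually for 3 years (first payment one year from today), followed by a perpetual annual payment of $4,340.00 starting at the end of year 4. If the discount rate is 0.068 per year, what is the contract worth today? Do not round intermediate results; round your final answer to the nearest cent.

PV of 3-year annuity: $42,700.00 × [1 − (1+0.068)^−3] / 0.068 = 112469.02871
Perpetuity value at year 3: $4,340.00 / 0.068 = 63823.52941
PV of perpetuity: 63823.52941 / (1+0.068)^3 = 52392.25108
Total PV = 112469.02871 + 52392.25108 = 164861.27980

$164861.28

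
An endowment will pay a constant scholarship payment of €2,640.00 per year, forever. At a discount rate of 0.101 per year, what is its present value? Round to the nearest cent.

€26138.61

Level perpetuity: PV = C / r = €2,640.00 / 0.101 = €26,138.61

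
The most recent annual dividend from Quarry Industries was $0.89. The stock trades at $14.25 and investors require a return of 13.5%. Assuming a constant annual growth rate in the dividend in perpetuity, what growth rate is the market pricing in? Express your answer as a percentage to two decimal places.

P = D₀(1+g)/(r−g) ⇒ P(r−g) = D₀(1+g) ⇒ g(P+D₀) = P·r − D₀
g = (P·r − D₀)/(P + D₀) = ($14.25×0.135 − $0.89) / ($14.25 + $0.89) = 0.068279

6.83%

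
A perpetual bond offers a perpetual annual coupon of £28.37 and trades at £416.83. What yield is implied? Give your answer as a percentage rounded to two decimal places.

6.81%

P = C/r ⇒ r = C/P = £28.37/£416.83 = 0.068061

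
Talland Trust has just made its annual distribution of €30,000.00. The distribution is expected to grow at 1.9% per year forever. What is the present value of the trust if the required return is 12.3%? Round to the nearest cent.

D₁ = D₀ × (1 + g) = €30,000.00 × 1.019 = €30,570.0000
Growing perpetuity: P = D₁ / (r − g) = €30,570.0000 / (0.123 − 0.019) = €293,942.31

€293942.31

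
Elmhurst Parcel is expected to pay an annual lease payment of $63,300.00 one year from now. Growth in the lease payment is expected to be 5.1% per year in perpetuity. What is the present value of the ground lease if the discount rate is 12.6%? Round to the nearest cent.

$844000.00

Growing perpetuity: P = D₁ / (r − g) = $63,300.0000 / (0.126 − 0.051) = $844,000.00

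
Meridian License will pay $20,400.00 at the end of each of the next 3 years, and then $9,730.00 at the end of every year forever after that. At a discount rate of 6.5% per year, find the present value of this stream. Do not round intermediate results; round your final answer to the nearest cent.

$177951.54

PV of 3-year annuity: $20,400.00 × [1 − (1+0.065)^−3] / 0.065 = 54028.90042
Perpetuity value at year 3: $9,730.00 / 0.065 = 149692.30769
PV of perpetuity: 149692.30769 / (1+0.065)^3 = 123922.64097
Total PV = 54028.90042 + 123922.64097 = 177951.54139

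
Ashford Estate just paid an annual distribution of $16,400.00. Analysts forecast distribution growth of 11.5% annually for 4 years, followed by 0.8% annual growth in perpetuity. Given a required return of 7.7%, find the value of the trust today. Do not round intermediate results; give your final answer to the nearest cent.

$346821.81

D_1 = 18286.00000
D_2 = 20388.89000
D_3 = 22733.61235
D_4 = 25347.97777
Terminal value at year 4: TV = D_4×(1+g_2)/(r−g_2) = 25550.76159/0.069 = 370300.89264
P_0 = D_1/(1+r)^1 + D_2/(1+r)^2 + D_3/(1+r)^3 + D_4/(1+r)^4 + TV/(1+r)^4
    = 16978.64438 + 17577.70519 + 18197.90277 + 18839.98291 + 275227.57635 = 346821.81160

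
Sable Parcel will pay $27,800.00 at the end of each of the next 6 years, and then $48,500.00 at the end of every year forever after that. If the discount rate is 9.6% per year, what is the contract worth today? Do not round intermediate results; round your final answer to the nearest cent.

PV of 6-year annuity: $27,800.00 × [1 − (1+0.096)^−6] / 0.096 = 122508.80721
Perpetuity value at year 6: $48,500.00 / 0.096 = 505208.33333
PV of perpetuity: 505208.33333 / (1+0.096)^6 = 291478.93945
Total PV = 122508.80721 + 291478.93945 = 413987.74667

$413987.75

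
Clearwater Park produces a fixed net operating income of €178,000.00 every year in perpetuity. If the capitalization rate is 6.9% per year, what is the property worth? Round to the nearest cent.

€2579710.14

Level perpetuity: PV = C / r = €178,000.00 / 0.069 = €2,579,710.14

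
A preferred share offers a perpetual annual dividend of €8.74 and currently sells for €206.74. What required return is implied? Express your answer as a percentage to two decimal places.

4.23%

P = C/r ⇒ r = C/P = €8.74/€206.74 = 0.042275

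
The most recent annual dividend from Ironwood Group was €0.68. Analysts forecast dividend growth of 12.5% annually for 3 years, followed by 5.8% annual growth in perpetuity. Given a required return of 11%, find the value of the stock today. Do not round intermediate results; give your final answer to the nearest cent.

D_1 = 0.76500
D_2 = 0.86062
D_3 = 0.96820
Terminal value at year 3: TV = D_3×(1+g_2)/(r−g_2) = 1.02436/0.052 = 19.69921
P_0 = D_1/(1+r)^1 + D_2/(1+r)^2 + D_3/(1+r)^3 + TV/(1+r)^3
    = 0.68919 + 0.69850 + 0.70794 + 14.40389 = 16.49953

€16.50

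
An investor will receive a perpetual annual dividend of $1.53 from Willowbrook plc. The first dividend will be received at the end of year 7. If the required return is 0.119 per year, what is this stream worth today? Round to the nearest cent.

$6.55

Value at end of year 6: C / r = $1.53 / 0.119 = $12.8571
Discount to today: PV = $12.8571 / (1 + 0.119)^6 = $12.8571 / 1.963272 = $6.55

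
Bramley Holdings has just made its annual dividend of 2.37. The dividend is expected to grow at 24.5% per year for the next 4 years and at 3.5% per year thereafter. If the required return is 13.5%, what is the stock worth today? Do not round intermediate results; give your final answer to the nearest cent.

47.52

D_1 = 2.95065
D_2 = 3.67356
D_3 = 4.57358
D_4 = 5.69411
Terminal value at year 4: TV = D_4×(1+g_2)/(r−g_2) = 5.89340/0.1 = 58.93402
P_0 = D_1/(1+r)^1 + D_2/(1+r)^2 + D_3/(1+r)^3 + D_4/(1+r)^4 + TV/(1+r)^4
    = 2.59969 + 2.85164 + 3.12801 + 3.43117 + 35.51262 = 47.52314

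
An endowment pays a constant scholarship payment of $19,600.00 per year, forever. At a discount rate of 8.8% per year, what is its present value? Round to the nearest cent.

Level perpetuity: PV = C / r = $19,600.00 / 0.088 = $222,727.27

$222727.27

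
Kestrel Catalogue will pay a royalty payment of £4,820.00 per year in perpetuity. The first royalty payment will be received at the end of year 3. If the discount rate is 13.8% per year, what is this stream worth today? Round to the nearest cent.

£26970.15

Value at end of year 2: C / r = £4,820.00 / 0.138 = £34,927.5362
Discount to today: PV = £34,927.5362 / (1 + 0.138)^2 = £34,927.5362 / 1.295044 = £26,970.15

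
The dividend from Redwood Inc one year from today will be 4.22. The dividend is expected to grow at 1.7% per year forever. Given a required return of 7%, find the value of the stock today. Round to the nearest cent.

Growing perpetuity: P = D₁ / (r − g) = 4.2200 / (0.07 − 0.017) = 79.62

79.62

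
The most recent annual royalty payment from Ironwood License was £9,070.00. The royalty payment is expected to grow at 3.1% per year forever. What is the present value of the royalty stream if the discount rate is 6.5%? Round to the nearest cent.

£275034.41

D₁ = D₀ × (1 + g) = £9,070.00 × 1.031 = £9,351.1700
Growing perpetuity: P = D₁ / (r − g) = £9,351.1700 / (0.065 − 0.031) = £275,034.41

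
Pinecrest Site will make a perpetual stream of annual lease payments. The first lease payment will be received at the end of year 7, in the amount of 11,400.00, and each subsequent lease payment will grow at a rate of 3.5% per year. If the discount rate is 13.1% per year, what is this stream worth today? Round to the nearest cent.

56735.91

Value at end of year 6: C₁ / (r − g) = 11,400.00 / (0.131 − 0.035) = 118,750.0000
Discount to today: PV = 118,750.0000 / (1 + 0.131)^6 = 118,750.0000 / 2.093031 = 56,735.91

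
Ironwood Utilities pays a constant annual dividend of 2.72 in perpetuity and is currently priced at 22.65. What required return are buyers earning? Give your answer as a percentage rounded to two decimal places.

12.01%

P = C/r ⇒ r = C/P = 2.72/22.65 = 0.120088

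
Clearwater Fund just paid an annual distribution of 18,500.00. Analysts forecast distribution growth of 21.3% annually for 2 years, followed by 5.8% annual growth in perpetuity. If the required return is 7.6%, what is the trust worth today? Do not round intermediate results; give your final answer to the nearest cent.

1426283.33

D_1 = 22440.50000
D_2 = 27220.32650
Terminal value at year 2: TV = D_2×(1+g_2)/(r−g_2) = 28799.10544/0.018 = 1599950.30206
P_0 = D_1/(1+r)^1 + D_2/(1+r)^2 + TV/(1+r)^2
    = 20855.48327 + 23510.87473 + 1381916.97017 = 1426283.32817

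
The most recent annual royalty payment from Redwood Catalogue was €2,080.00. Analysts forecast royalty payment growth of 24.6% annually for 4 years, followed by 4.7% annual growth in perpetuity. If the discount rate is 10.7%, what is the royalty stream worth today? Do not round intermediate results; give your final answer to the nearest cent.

D_1 = 2591.68000
D_2 = 3229.23328
D_3 = 4023.62467
D_4 = 5013.43633
Terminal value at year 4: TV = D_4×(1+g_2)/(r−g_2) = 5249.06784/0.06 = 87484.46404
P_0 = D_1/(1+r)^1 + D_2/(1+r)^2 + D_3/(1+r)^3 + D_4/(1+r)^4 + TV/(1+r)^4
    = 2341.17435 + 2635.14294 + 2966.02358 + 3338.45111 + 58255.97189 = 69536.76387

€69536.76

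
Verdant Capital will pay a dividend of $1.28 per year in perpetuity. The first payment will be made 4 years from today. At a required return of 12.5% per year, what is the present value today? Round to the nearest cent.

$7.19

Value at end of year 3: C / r = $1.28 / 0.125 = $10.2400
Discount to today: PV = $10.2400 / (1 + 0.125)^3 = $10.2400 / 1.423828 = $7.19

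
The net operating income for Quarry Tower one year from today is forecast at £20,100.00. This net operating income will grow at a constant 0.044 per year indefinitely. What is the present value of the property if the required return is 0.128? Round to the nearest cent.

£239285.71

Growing perpetuity: P = D₁ / (r − g) = £20,100.0000 / (0.128 − 0.044) = £239,285.71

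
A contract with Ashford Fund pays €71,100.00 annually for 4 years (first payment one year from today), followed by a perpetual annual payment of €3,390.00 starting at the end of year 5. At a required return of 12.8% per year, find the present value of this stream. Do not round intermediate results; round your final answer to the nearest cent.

€228725.63

PV of 4-year annuity: €71,100.00 × [1 − (1+0.128)^−4] / 0.128 = 212366.76355
Perpetuity value at year 4: €3,390.00 / 0.128 = 26484.37500
PV of perpetuity: 26484.37500 / (1+0.128)^4 = 16358.87108
Total PV = 212366.76355 + 16358.87108 = 228725.63463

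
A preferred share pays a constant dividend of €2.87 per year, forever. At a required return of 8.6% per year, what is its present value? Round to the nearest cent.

Level perpetuity: PV = C / r = €2.87 / 0.086 = €33.37

€33.37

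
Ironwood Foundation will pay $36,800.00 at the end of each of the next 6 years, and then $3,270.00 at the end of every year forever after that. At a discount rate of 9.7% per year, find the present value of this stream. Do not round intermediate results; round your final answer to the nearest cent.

PV of 6-year annuity: $36,800.00 × [1 − (1+0.097)^−6] / 0.097 = 161692.52620
Perpetuity value at year 6: $3,270.00 / 0.097 = 33711.34021
PV of perpetuity: 33711.34021 / (1+0.097)^6 = 19343.55323
Total PV = 161692.52620 + 19343.55323 = 181036.07943

$181036.08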